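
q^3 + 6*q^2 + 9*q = q*(q + 3)^2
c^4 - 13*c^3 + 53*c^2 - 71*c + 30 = (c - 6)*(c - 5)*(c - 1)^2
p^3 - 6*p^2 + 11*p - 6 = (p - 3)*(p - 2)*(p - 1)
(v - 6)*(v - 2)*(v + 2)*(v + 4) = v^4 - 2*v^3 - 28*v^2 + 8*v + 96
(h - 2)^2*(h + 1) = h^3 - 3*h^2 + 4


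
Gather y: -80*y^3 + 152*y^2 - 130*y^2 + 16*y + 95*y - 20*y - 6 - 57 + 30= -80*y^3 + 22*y^2 + 91*y - 33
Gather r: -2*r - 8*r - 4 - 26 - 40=-10*r - 70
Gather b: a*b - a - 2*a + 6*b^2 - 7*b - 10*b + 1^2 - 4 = -3*a + 6*b^2 + b*(a - 17) - 3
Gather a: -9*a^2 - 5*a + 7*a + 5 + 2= -9*a^2 + 2*a + 7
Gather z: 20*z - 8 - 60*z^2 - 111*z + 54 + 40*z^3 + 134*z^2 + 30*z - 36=40*z^3 + 74*z^2 - 61*z + 10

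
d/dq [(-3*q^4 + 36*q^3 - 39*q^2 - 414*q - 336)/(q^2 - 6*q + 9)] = 6*(-q^4 + 12*q^3 - 54*q^2 + 108*q + 319)/(q^3 - 9*q^2 + 27*q - 27)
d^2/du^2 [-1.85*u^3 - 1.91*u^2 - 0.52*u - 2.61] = -11.1*u - 3.82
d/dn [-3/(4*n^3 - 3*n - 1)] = 9*(4*n^2 - 1)/(-4*n^3 + 3*n + 1)^2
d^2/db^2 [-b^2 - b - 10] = -2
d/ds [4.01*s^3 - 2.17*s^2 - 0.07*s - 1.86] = 12.03*s^2 - 4.34*s - 0.07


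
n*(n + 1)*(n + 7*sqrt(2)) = n^3 + n^2 + 7*sqrt(2)*n^2 + 7*sqrt(2)*n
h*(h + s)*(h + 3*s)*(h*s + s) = h^4*s + 4*h^3*s^2 + h^3*s + 3*h^2*s^3 + 4*h^2*s^2 + 3*h*s^3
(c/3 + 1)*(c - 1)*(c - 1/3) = c^3/3 + 5*c^2/9 - 11*c/9 + 1/3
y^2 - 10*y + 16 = (y - 8)*(y - 2)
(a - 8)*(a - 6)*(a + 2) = a^3 - 12*a^2 + 20*a + 96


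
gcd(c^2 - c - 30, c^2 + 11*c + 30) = c + 5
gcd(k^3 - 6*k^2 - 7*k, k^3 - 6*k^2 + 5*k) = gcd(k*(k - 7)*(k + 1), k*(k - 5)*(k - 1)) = k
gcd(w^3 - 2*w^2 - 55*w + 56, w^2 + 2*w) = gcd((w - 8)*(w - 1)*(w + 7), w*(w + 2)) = 1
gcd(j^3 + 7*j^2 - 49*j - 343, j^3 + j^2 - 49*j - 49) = j^2 - 49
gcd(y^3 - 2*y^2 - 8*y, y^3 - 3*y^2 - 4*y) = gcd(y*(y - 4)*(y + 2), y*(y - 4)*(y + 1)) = y^2 - 4*y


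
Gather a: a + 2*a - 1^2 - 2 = 3*a - 3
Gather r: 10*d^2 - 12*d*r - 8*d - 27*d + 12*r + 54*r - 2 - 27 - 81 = 10*d^2 - 35*d + r*(66 - 12*d) - 110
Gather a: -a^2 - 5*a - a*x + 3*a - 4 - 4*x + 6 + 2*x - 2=-a^2 + a*(-x - 2) - 2*x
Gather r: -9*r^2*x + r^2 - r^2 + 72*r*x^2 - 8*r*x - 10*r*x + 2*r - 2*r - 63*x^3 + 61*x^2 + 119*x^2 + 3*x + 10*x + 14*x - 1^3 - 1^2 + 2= -9*r^2*x + r*(72*x^2 - 18*x) - 63*x^3 + 180*x^2 + 27*x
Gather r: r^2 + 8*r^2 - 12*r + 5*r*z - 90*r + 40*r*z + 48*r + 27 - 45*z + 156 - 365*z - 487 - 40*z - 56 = 9*r^2 + r*(45*z - 54) - 450*z - 360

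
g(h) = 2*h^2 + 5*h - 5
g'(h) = 4*h + 5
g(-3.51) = 2.09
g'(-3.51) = -9.04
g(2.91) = 26.49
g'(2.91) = 16.64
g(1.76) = 10.00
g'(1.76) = 12.04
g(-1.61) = -7.87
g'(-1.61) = -1.44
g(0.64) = -0.98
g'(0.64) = 7.56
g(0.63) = -1.06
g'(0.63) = 7.52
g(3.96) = 46.16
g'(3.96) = 20.84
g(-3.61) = 3.01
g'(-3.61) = -9.44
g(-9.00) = 112.00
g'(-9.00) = -31.00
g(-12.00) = 223.00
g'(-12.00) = -43.00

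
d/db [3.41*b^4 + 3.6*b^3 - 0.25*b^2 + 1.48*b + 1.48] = 13.64*b^3 + 10.8*b^2 - 0.5*b + 1.48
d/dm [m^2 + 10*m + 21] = 2*m + 10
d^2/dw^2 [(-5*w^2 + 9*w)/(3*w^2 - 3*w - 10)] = 4*(18*w^3 - 225*w^2 + 405*w - 385)/(27*w^6 - 81*w^5 - 189*w^4 + 513*w^3 + 630*w^2 - 900*w - 1000)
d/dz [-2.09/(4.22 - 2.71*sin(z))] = -5.6639*cos(z)/(2.71*sin(z) - 4.22)^2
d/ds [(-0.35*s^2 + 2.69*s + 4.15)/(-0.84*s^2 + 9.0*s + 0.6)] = (-0.8904*s^2 + 6.552*s - 35.736)/(0.7056*s^4 - 15.12*s^3 + 79.992*s^2 + 10.8*s + 0.36)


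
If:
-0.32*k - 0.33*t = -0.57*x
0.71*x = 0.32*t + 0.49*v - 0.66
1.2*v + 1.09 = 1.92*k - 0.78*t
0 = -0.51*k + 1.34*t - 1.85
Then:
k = 7.28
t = 4.15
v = 8.04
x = 6.49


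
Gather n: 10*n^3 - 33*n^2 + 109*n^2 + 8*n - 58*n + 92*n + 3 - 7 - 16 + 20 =10*n^3 + 76*n^2 + 42*n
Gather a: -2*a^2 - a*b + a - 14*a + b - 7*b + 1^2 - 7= -2*a^2 + a*(-b - 13) - 6*b - 6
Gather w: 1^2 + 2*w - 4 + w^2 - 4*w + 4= w^2 - 2*w + 1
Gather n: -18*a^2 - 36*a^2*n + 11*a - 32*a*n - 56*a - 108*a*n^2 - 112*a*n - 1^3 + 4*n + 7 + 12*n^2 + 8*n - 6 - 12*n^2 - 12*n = -18*a^2 - 108*a*n^2 - 45*a + n*(-36*a^2 - 144*a)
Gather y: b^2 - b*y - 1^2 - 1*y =b^2 + y*(-b - 1) - 1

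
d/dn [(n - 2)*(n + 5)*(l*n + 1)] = 3*l*n^2 + 6*l*n - 10*l + 2*n + 3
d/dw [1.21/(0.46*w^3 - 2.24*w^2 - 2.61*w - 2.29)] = (-1.6698*w^2 + 5.4208*w + 3.1581)/(-0.46*w^3 + 2.24*w^2 + 2.61*w + 2.29)^2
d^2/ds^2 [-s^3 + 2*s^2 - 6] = 4 - 6*s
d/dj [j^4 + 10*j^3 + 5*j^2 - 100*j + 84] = 4*j^3 + 30*j^2 + 10*j - 100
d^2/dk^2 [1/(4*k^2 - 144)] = 3*(k^2 + 12)/(2*(k^2 - 36)^3)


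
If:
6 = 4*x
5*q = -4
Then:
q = -4/5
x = 3/2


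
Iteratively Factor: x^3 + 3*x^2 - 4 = (x + 2)*(x^2 + x - 2) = (x - 1)*(x + 2)*(x + 2)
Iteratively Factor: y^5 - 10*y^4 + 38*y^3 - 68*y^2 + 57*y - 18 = (y - 3)*(y^4 - 7*y^3 + 17*y^2 - 17*y + 6) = (y - 3)^2*(y^3 - 4*y^2 + 5*y - 2) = (y - 3)^2*(y - 1)*(y^2 - 3*y + 2) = (y - 3)^2*(y - 2)*(y - 1)*(y - 1)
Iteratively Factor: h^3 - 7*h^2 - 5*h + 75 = (h + 3)*(h^2 - 10*h + 25) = (h - 5)*(h + 3)*(h - 5)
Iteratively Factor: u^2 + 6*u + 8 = (u + 2)*(u + 4)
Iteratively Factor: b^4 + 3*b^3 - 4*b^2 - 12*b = (b + 2)*(b^3 + b^2 - 6*b) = (b + 2)*(b + 3)*(b^2 - 2*b) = b*(b + 2)*(b + 3)*(b - 2)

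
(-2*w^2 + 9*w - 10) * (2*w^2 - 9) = -4*w^4 + 18*w^3 - 2*w^2 - 81*w + 90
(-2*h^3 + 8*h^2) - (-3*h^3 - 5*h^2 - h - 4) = h^3 + 13*h^2 + h + 4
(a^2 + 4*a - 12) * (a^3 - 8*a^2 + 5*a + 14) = a^5 - 4*a^4 - 39*a^3 + 130*a^2 - 4*a - 168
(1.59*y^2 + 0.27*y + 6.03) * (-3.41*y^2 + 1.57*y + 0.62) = -5.4219*y^4 + 1.5756*y^3 - 19.1526*y^2 + 9.6345*y + 3.7386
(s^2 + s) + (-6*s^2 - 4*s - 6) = -5*s^2 - 3*s - 6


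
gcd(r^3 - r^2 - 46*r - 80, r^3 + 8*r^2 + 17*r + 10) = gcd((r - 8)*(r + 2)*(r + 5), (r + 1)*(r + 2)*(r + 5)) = r^2 + 7*r + 10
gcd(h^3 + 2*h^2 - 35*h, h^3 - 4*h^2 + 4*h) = h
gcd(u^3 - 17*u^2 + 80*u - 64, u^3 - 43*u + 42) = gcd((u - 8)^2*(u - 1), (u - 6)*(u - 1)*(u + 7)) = u - 1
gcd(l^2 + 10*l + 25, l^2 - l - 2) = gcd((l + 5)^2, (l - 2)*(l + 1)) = 1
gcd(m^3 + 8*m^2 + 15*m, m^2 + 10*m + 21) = m + 3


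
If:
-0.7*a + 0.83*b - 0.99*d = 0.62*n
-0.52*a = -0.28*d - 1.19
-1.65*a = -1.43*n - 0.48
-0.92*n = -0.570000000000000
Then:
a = 0.83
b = -2.07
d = -2.71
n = 0.62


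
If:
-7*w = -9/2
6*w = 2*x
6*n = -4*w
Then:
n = -3/7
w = 9/14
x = 27/14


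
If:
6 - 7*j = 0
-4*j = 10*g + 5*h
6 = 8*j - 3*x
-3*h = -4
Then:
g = -106/105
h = 4/3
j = 6/7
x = 2/7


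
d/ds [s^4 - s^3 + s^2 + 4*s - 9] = 4*s^3 - 3*s^2 + 2*s + 4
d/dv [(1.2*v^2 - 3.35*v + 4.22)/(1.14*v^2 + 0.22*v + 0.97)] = (4.083*v^2 - 7.2936*v - 4.1779)/(1.2996*v^4 + 0.5016*v^3 + 2.26*v^2 + 0.4268*v + 0.9409)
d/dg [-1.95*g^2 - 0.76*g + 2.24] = -3.9*g - 0.76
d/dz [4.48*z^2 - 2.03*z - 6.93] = 8.96*z - 2.03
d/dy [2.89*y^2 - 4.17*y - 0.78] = 5.78*y - 4.17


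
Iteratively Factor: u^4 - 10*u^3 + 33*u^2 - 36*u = (u - 3)*(u^3 - 7*u^2 + 12*u) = (u - 3)^2*(u^2 - 4*u) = u*(u - 3)^2*(u - 4)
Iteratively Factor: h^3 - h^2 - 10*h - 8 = (h - 4)*(h^2 + 3*h + 2) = (h - 4)*(h + 1)*(h + 2)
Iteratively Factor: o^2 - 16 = (o + 4)*(o - 4)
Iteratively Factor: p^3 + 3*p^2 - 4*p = (p + 4)*(p^2 - p) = (p - 1)*(p + 4)*(p)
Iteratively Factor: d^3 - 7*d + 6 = (d + 3)*(d^2 - 3*d + 2) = (d - 1)*(d + 3)*(d - 2)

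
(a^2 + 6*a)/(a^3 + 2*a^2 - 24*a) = 1/(a - 4)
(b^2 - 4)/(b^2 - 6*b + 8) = (b + 2)/(b - 4)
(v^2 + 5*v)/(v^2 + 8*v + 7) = v*(v + 5)/(v^2 + 8*v + 7)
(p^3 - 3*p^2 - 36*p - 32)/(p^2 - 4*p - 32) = p + 1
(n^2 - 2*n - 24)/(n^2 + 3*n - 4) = (n - 6)/(n - 1)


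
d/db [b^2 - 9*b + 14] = 2*b - 9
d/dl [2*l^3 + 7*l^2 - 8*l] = 6*l^2 + 14*l - 8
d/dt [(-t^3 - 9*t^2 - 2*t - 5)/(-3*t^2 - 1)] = (3*t^4 - 3*t^2 - 12*t + 2)/(9*t^4 + 6*t^2 + 1)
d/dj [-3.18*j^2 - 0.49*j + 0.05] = -6.36*j - 0.49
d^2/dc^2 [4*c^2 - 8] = 8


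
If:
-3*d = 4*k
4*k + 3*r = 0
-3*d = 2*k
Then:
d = 0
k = 0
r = 0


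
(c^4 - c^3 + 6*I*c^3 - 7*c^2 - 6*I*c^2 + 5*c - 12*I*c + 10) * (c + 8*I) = c^5 - c^4 + 14*I*c^4 - 55*c^3 - 14*I*c^3 + 53*c^2 - 68*I*c^2 + 106*c + 40*I*c + 80*I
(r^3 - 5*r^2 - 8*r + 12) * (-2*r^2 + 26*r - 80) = -2*r^5 + 36*r^4 - 194*r^3 + 168*r^2 + 952*r - 960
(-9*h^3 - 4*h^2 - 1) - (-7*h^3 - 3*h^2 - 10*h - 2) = -2*h^3 - h^2 + 10*h + 1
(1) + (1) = 2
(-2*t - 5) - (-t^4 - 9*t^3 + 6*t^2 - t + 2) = t^4 + 9*t^3 - 6*t^2 - t - 7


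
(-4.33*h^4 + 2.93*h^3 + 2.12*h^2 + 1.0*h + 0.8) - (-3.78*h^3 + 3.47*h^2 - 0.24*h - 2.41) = -4.33*h^4 + 6.71*h^3 - 1.35*h^2 + 1.24*h + 3.21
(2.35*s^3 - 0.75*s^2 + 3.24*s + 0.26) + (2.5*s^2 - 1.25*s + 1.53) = 2.35*s^3 + 1.75*s^2 + 1.99*s + 1.79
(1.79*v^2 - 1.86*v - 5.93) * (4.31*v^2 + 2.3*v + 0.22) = 7.7149*v^4 - 3.8996*v^3 - 29.4425*v^2 - 14.0482*v - 1.3046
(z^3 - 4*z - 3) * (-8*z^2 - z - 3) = -8*z^5 - z^4 + 29*z^3 + 28*z^2 + 15*z + 9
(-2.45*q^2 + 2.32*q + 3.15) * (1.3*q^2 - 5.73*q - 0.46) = -3.185*q^4 + 17.0545*q^3 - 8.0716*q^2 - 19.1167*q - 1.449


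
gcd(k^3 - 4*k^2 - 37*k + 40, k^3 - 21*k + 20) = k^2 + 4*k - 5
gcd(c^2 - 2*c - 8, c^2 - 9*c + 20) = c - 4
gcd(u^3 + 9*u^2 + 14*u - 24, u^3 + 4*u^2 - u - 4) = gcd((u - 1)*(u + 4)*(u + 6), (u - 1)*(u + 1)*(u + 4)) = u^2 + 3*u - 4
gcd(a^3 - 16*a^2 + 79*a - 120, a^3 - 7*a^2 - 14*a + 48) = a - 8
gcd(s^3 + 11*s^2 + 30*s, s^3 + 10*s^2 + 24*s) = s^2 + 6*s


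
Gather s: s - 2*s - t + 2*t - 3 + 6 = -s + t + 3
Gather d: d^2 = d^2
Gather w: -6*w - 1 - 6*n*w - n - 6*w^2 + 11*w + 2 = -n - 6*w^2 + w*(5 - 6*n) + 1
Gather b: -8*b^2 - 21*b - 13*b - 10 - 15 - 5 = -8*b^2 - 34*b - 30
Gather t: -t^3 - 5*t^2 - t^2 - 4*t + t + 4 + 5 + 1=-t^3 - 6*t^2 - 3*t + 10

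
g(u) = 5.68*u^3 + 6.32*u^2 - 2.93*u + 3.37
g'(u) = 17.04*u^2 + 12.64*u - 2.93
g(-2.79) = -62.62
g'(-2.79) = 94.45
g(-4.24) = -303.55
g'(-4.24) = 249.81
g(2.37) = 107.54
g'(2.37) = 122.74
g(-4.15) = -281.59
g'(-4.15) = 238.09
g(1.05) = 13.84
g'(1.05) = 29.13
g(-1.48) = 3.14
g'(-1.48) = 15.69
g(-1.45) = 3.59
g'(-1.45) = 14.57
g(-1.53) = 2.30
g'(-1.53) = 17.62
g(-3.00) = -84.32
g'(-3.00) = 112.51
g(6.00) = 1440.19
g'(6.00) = 686.35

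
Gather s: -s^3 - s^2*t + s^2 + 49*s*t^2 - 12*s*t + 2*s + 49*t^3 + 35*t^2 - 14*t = -s^3 + s^2*(1 - t) + s*(49*t^2 - 12*t + 2) + 49*t^3 + 35*t^2 - 14*t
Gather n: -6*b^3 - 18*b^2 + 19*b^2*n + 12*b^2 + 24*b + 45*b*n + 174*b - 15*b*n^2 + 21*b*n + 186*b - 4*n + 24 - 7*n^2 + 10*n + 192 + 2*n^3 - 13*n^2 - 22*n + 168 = -6*b^3 - 6*b^2 + 384*b + 2*n^3 + n^2*(-15*b - 20) + n*(19*b^2 + 66*b - 16) + 384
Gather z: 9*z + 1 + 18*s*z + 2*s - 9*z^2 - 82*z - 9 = 2*s - 9*z^2 + z*(18*s - 73) - 8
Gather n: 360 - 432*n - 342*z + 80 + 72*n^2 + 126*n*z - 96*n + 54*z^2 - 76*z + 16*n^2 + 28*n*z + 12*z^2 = 88*n^2 + n*(154*z - 528) + 66*z^2 - 418*z + 440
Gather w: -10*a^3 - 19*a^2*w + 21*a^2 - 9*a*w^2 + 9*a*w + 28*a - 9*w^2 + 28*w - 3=-10*a^3 + 21*a^2 + 28*a + w^2*(-9*a - 9) + w*(-19*a^2 + 9*a + 28) - 3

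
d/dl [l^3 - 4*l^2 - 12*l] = 3*l^2 - 8*l - 12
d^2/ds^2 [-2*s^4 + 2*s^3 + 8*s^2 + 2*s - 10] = -24*s^2 + 12*s + 16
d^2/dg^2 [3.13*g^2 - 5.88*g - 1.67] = 6.26000000000000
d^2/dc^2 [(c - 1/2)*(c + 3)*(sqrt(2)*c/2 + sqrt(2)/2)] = sqrt(2)*(6*c + 7)/2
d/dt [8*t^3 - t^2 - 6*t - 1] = 24*t^2 - 2*t - 6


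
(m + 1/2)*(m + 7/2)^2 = m^3 + 15*m^2/2 + 63*m/4 + 49/8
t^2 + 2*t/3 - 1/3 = (t - 1/3)*(t + 1)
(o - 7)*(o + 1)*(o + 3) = o^3 - 3*o^2 - 25*o - 21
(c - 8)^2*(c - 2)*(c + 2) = c^4 - 16*c^3 + 60*c^2 + 64*c - 256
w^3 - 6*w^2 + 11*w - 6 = (w - 3)*(w - 2)*(w - 1)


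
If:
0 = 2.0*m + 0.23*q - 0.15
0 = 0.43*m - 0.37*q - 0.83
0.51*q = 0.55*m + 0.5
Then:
No Solution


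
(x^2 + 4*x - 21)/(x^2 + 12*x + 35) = (x - 3)/(x + 5)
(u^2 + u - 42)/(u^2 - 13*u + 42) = (u + 7)/(u - 7)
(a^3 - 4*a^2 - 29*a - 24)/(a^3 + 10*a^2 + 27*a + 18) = (a - 8)/(a + 6)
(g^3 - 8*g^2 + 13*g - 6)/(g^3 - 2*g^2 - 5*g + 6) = (g^2 - 7*g + 6)/(g^2 - g - 6)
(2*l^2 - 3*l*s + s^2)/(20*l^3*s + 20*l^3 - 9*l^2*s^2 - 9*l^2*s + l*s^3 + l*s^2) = (2*l^2 - 3*l*s + s^2)/(l*(20*l^2*s + 20*l^2 - 9*l*s^2 - 9*l*s + s^3 + s^2))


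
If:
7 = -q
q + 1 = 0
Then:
No Solution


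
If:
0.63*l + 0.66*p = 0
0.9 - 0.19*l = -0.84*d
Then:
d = -0.236961451247166*p - 1.07142857142857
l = -1.04761904761905*p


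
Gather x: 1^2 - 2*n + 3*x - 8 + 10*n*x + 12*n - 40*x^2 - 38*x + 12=10*n - 40*x^2 + x*(10*n - 35) + 5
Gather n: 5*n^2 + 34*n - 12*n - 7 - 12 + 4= 5*n^2 + 22*n - 15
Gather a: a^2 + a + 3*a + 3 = a^2 + 4*a + 3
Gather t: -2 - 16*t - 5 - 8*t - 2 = -24*t - 9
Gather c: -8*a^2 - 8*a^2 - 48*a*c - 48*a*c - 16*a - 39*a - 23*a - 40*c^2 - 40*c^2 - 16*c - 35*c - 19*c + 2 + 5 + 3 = -16*a^2 - 78*a - 80*c^2 + c*(-96*a - 70) + 10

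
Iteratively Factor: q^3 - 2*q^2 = (q)*(q^2 - 2*q) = q*(q - 2)*(q)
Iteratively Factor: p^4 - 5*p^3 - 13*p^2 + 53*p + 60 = (p - 5)*(p^3 - 13*p - 12) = (p - 5)*(p - 4)*(p^2 + 4*p + 3) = (p - 5)*(p - 4)*(p + 1)*(p + 3)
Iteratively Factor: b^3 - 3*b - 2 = (b + 1)*(b^2 - b - 2) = (b + 1)^2*(b - 2)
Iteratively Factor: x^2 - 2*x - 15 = (x + 3)*(x - 5)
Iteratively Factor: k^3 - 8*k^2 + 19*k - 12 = (k - 3)*(k^2 - 5*k + 4) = (k - 3)*(k - 1)*(k - 4)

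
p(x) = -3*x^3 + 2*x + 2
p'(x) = 2 - 9*x^2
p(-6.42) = 782.99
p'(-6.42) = -368.95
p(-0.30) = 1.48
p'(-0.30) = 1.19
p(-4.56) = 277.34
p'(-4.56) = -185.14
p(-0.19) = 1.64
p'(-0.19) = 1.68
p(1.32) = -2.26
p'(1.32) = -13.68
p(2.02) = -18.69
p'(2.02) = -34.72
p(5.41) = -462.20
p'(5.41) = -261.41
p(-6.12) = 677.42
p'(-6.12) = -335.09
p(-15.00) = 10097.00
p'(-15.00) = -2023.00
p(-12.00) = 5162.00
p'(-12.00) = -1294.00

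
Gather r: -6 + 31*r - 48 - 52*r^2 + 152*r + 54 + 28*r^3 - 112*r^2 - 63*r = 28*r^3 - 164*r^2 + 120*r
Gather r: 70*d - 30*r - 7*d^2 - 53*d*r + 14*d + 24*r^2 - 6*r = -7*d^2 + 84*d + 24*r^2 + r*(-53*d - 36)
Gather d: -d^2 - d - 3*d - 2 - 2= -d^2 - 4*d - 4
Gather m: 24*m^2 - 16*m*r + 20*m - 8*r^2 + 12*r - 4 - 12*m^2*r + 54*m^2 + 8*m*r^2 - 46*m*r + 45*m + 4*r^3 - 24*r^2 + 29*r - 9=m^2*(78 - 12*r) + m*(8*r^2 - 62*r + 65) + 4*r^3 - 32*r^2 + 41*r - 13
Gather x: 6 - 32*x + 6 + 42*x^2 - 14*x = 42*x^2 - 46*x + 12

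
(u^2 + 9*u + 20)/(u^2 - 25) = (u + 4)/(u - 5)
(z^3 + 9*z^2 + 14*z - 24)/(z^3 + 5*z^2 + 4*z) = (z^2 + 5*z - 6)/(z*(z + 1))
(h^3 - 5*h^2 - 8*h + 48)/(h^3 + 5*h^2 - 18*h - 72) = (h - 4)/(h + 6)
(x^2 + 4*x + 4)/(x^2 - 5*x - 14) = (x + 2)/(x - 7)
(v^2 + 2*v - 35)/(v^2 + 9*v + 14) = (v - 5)/(v + 2)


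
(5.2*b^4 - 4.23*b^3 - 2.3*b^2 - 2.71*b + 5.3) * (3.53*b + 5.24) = 18.356*b^5 + 12.3161*b^4 - 30.2842*b^3 - 21.6183*b^2 + 4.5086*b + 27.772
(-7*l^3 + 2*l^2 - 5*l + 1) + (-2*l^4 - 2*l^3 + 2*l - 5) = -2*l^4 - 9*l^3 + 2*l^2 - 3*l - 4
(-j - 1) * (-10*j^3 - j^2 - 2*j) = 10*j^4 + 11*j^3 + 3*j^2 + 2*j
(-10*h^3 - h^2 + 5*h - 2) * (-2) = 20*h^3 + 2*h^2 - 10*h + 4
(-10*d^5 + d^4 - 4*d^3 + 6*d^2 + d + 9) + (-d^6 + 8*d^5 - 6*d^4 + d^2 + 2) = -d^6 - 2*d^5 - 5*d^4 - 4*d^3 + 7*d^2 + d + 11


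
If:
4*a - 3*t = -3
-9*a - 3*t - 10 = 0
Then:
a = -1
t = -1/3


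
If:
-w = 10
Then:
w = -10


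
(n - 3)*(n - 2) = n^2 - 5*n + 6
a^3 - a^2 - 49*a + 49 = (a - 7)*(a - 1)*(a + 7)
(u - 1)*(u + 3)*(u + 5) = u^3 + 7*u^2 + 7*u - 15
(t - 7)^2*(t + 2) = t^3 - 12*t^2 + 21*t + 98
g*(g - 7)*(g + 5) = g^3 - 2*g^2 - 35*g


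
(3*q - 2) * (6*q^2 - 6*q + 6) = 18*q^3 - 30*q^2 + 30*q - 12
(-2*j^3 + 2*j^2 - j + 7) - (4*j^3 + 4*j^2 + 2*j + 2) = -6*j^3 - 2*j^2 - 3*j + 5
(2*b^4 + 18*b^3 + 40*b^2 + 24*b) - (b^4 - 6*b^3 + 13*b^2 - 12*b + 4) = b^4 + 24*b^3 + 27*b^2 + 36*b - 4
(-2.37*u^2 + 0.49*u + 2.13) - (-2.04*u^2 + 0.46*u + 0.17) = -0.33*u^2 + 0.03*u + 1.96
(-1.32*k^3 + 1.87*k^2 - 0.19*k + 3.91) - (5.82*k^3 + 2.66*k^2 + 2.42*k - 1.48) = -7.14*k^3 - 0.79*k^2 - 2.61*k + 5.39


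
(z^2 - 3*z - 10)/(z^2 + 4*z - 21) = (z^2 - 3*z - 10)/(z^2 + 4*z - 21)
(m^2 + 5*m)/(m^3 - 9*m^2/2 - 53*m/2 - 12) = 2*m*(m + 5)/(2*m^3 - 9*m^2 - 53*m - 24)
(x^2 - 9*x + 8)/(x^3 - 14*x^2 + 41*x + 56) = (x - 1)/(x^2 - 6*x - 7)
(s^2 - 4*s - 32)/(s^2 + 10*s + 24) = (s - 8)/(s + 6)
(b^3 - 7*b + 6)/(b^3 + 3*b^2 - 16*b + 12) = (b + 3)/(b + 6)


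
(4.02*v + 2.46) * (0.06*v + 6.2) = 0.2412*v^2 + 25.0716*v + 15.252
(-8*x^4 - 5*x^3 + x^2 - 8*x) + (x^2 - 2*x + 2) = -8*x^4 - 5*x^3 + 2*x^2 - 10*x + 2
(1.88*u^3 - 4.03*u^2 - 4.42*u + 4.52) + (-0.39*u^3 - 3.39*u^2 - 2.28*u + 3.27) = 1.49*u^3 - 7.42*u^2 - 6.7*u + 7.79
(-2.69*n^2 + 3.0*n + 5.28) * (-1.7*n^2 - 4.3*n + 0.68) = 4.573*n^4 + 6.467*n^3 - 23.7052*n^2 - 20.664*n + 3.5904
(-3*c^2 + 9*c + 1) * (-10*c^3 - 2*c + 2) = 30*c^5 - 90*c^4 - 4*c^3 - 24*c^2 + 16*c + 2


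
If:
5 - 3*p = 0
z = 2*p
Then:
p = 5/3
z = 10/3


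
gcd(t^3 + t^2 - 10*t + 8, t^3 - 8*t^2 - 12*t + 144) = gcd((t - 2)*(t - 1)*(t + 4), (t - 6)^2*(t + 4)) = t + 4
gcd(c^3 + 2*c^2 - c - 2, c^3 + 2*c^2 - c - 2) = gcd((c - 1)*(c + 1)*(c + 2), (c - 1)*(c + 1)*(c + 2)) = c^3 + 2*c^2 - c - 2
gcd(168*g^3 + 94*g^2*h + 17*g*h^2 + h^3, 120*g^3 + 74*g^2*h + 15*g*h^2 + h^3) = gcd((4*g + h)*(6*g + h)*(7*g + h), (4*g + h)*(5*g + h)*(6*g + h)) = 24*g^2 + 10*g*h + h^2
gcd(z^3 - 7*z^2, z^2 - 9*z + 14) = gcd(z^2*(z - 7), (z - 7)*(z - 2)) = z - 7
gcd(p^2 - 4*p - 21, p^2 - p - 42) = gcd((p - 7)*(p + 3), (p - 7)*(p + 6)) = p - 7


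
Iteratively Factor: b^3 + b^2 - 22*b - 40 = (b + 2)*(b^2 - b - 20) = (b - 5)*(b + 2)*(b + 4)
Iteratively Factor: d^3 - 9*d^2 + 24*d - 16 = (d - 1)*(d^2 - 8*d + 16) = (d - 4)*(d - 1)*(d - 4)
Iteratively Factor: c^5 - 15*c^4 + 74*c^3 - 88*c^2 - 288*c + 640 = (c - 4)*(c^4 - 11*c^3 + 30*c^2 + 32*c - 160) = (c - 5)*(c - 4)*(c^3 - 6*c^2 + 32) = (c - 5)*(c - 4)*(c + 2)*(c^2 - 8*c + 16) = (c - 5)*(c - 4)^2*(c + 2)*(c - 4)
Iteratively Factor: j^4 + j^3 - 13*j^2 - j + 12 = (j - 1)*(j^3 + 2*j^2 - 11*j - 12) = (j - 3)*(j - 1)*(j^2 + 5*j + 4) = (j - 3)*(j - 1)*(j + 4)*(j + 1)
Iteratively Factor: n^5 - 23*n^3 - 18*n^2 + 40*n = (n - 1)*(n^4 + n^3 - 22*n^2 - 40*n) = (n - 1)*(n + 4)*(n^3 - 3*n^2 - 10*n) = (n - 5)*(n - 1)*(n + 4)*(n^2 + 2*n) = n*(n - 5)*(n - 1)*(n + 4)*(n + 2)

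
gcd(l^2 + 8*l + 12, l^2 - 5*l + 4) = 1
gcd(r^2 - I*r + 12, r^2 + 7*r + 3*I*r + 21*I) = r + 3*I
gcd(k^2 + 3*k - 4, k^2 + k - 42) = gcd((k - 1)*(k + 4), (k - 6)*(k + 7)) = 1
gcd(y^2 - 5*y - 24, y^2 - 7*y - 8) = y - 8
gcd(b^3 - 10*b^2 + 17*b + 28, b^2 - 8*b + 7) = b - 7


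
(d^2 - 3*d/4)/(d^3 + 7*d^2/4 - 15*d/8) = 2/(2*d + 5)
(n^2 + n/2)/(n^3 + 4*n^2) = (n + 1/2)/(n*(n + 4))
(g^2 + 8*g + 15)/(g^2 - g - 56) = (g^2 + 8*g + 15)/(g^2 - g - 56)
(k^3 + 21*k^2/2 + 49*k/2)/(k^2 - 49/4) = 2*k*(k + 7)/(2*k - 7)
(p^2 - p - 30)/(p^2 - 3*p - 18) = (p + 5)/(p + 3)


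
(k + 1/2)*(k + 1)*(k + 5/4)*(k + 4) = k^4 + 27*k^3/4 + 107*k^2/8 + 81*k/8 + 5/2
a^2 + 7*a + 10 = (a + 2)*(a + 5)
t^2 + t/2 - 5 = (t - 2)*(t + 5/2)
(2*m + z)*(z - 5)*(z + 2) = 2*m*z^2 - 6*m*z - 20*m + z^3 - 3*z^2 - 10*z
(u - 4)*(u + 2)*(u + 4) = u^3 + 2*u^2 - 16*u - 32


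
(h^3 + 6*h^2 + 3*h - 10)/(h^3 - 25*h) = (h^2 + h - 2)/(h*(h - 5))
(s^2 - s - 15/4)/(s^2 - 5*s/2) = (s + 3/2)/s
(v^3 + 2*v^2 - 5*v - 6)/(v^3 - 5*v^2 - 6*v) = (v^2 + v - 6)/(v*(v - 6))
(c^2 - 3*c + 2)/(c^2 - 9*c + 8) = (c - 2)/(c - 8)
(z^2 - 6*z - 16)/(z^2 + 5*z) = (z^2 - 6*z - 16)/(z*(z + 5))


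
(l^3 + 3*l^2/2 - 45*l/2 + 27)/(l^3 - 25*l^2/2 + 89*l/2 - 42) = (l^2 + 3*l - 18)/(l^2 - 11*l + 28)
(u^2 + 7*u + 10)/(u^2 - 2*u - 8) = (u + 5)/(u - 4)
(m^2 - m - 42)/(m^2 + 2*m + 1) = (m^2 - m - 42)/(m^2 + 2*m + 1)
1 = 1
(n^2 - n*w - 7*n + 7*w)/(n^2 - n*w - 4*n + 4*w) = (n - 7)/(n - 4)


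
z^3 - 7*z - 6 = (z - 3)*(z + 1)*(z + 2)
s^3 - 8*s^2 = s^2*(s - 8)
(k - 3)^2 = k^2 - 6*k + 9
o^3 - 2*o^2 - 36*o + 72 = (o - 6)*(o - 2)*(o + 6)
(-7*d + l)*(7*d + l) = -49*d^2 + l^2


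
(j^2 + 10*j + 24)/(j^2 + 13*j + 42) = (j + 4)/(j + 7)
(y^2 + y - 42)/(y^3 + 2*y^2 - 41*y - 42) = 1/(y + 1)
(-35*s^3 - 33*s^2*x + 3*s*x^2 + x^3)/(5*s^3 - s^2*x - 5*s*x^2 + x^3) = (7*s + x)/(-s + x)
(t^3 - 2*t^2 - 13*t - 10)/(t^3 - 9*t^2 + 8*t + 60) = (t + 1)/(t - 6)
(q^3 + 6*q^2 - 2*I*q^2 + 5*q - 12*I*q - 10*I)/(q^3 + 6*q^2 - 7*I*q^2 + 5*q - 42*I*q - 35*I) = (q - 2*I)/(q - 7*I)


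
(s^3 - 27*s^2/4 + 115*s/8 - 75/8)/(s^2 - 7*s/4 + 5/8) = (2*s^2 - 11*s + 15)/(2*s - 1)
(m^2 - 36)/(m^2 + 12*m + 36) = (m - 6)/(m + 6)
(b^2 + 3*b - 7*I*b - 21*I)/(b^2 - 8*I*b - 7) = (b + 3)/(b - I)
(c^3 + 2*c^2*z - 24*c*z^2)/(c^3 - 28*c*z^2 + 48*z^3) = c/(c - 2*z)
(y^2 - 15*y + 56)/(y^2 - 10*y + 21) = (y - 8)/(y - 3)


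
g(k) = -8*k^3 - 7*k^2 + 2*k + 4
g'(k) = -24*k^2 - 14*k + 2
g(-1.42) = 9.95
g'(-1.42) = -26.51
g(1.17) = -16.06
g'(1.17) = -47.23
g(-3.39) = 228.44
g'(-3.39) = -226.35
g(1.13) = -14.22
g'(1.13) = -44.47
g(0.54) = 1.78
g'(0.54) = -12.56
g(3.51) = -421.17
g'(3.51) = -342.82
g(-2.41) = 70.50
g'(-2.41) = -103.65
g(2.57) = -172.89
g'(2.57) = -192.50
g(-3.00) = 151.00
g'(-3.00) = -172.00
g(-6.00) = 1468.00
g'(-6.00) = -778.00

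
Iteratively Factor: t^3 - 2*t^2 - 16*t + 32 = (t - 4)*(t^2 + 2*t - 8) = (t - 4)*(t - 2)*(t + 4)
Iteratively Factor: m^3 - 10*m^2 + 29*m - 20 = (m - 1)*(m^2 - 9*m + 20) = (m - 5)*(m - 1)*(m - 4)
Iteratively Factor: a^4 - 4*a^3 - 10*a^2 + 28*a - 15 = (a - 5)*(a^3 + a^2 - 5*a + 3) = (a - 5)*(a - 1)*(a^2 + 2*a - 3) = (a - 5)*(a - 1)*(a + 3)*(a - 1)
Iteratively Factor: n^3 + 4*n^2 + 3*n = (n)*(n^2 + 4*n + 3) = n*(n + 3)*(n + 1)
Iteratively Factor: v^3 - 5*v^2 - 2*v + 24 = (v + 2)*(v^2 - 7*v + 12) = (v - 3)*(v + 2)*(v - 4)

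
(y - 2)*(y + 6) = y^2 + 4*y - 12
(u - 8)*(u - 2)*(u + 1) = u^3 - 9*u^2 + 6*u + 16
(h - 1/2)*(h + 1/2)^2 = h^3 + h^2/2 - h/4 - 1/8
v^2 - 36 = (v - 6)*(v + 6)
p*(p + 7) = p^2 + 7*p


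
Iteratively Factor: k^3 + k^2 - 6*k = (k + 3)*(k^2 - 2*k) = (k - 2)*(k + 3)*(k)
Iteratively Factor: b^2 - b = (b - 1)*(b)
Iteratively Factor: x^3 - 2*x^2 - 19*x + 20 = (x + 4)*(x^2 - 6*x + 5) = (x - 1)*(x + 4)*(x - 5)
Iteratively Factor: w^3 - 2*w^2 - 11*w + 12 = (w - 4)*(w^2 + 2*w - 3) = (w - 4)*(w - 1)*(w + 3)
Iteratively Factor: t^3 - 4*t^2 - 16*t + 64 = (t + 4)*(t^2 - 8*t + 16) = (t - 4)*(t + 4)*(t - 4)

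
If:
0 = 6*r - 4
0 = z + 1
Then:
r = 2/3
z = -1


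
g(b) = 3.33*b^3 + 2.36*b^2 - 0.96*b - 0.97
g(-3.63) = -125.67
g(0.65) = 0.32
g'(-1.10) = 5.94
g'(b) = 9.99*b^2 + 4.72*b - 0.96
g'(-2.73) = 60.61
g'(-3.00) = 74.79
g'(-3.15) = 83.30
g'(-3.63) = 113.54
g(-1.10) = -1.49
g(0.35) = -0.87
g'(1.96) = 46.67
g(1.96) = 31.29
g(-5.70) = -535.51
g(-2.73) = -48.51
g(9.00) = 2609.12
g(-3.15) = -78.61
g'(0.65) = 6.33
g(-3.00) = -66.76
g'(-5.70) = 296.71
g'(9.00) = 850.71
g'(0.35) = 1.92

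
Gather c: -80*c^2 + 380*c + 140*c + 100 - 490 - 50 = -80*c^2 + 520*c - 440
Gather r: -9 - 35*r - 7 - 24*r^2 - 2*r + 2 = -24*r^2 - 37*r - 14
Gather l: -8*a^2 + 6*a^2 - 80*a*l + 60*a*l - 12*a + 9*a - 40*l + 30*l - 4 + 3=-2*a^2 - 3*a + l*(-20*a - 10) - 1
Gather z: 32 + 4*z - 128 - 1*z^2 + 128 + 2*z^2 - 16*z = z^2 - 12*z + 32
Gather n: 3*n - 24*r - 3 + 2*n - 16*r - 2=5*n - 40*r - 5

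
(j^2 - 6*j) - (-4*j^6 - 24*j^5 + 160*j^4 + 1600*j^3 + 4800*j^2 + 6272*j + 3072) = 4*j^6 + 24*j^5 - 160*j^4 - 1600*j^3 - 4799*j^2 - 6278*j - 3072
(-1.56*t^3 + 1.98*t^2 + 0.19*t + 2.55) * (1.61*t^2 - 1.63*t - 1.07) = -2.5116*t^5 + 5.7306*t^4 - 1.2523*t^3 + 1.6772*t^2 - 4.3598*t - 2.7285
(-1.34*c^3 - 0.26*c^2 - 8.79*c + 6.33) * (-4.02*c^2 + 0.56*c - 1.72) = 5.3868*c^5 + 0.2948*c^4 + 37.495*c^3 - 29.9218*c^2 + 18.6636*c - 10.8876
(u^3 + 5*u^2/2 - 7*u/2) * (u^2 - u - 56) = u^5 + 3*u^4/2 - 62*u^3 - 273*u^2/2 + 196*u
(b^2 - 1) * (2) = 2*b^2 - 2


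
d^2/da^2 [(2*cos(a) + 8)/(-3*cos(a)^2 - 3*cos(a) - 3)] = 4*(9*(1 - cos(2*a))^2*cos(a) + 15*(1 - cos(2*a))^2 - 74*cos(a) - 14*cos(2*a) + 12*cos(3*a) - 2*cos(5*a) - 66)/(3*(2*cos(a) + cos(2*a) + 3)^3)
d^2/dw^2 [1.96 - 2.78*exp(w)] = -2.78*exp(w)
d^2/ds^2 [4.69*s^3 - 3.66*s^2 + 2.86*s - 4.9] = 28.14*s - 7.32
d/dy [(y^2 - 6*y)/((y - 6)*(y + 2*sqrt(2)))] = 2*sqrt(2)/(y^2 + 4*sqrt(2)*y + 8)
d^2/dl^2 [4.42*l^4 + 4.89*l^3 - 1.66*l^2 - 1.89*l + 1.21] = 53.04*l^2 + 29.34*l - 3.32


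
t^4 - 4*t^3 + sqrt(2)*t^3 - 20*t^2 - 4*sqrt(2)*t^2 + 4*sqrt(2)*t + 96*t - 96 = (t - 2)^2*(t - 3*sqrt(2))*(t + 4*sqrt(2))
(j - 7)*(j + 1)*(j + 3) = j^3 - 3*j^2 - 25*j - 21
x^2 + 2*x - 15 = (x - 3)*(x + 5)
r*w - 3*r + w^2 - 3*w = (r + w)*(w - 3)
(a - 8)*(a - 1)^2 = a^3 - 10*a^2 + 17*a - 8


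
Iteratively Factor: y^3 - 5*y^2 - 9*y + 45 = (y + 3)*(y^2 - 8*y + 15) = (y - 5)*(y + 3)*(y - 3)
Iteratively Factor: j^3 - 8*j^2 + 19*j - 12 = (j - 3)*(j^2 - 5*j + 4) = (j - 4)*(j - 3)*(j - 1)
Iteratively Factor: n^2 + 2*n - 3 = (n - 1)*(n + 3)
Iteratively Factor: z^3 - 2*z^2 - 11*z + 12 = (z - 1)*(z^2 - z - 12) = (z - 1)*(z + 3)*(z - 4)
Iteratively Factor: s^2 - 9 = (s + 3)*(s - 3)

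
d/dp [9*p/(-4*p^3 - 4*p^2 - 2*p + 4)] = 9*(2*p^3 + p^2 + 1)/(4*p^6 + 8*p^5 + 8*p^4 - 4*p^3 - 7*p^2 - 4*p + 4)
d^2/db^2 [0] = 0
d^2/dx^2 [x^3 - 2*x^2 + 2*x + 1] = 6*x - 4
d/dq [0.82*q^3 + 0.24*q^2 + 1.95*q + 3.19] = 2.46*q^2 + 0.48*q + 1.95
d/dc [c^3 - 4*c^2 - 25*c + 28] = 3*c^2 - 8*c - 25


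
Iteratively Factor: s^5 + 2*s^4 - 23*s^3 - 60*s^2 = (s)*(s^4 + 2*s^3 - 23*s^2 - 60*s) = s*(s - 5)*(s^3 + 7*s^2 + 12*s) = s^2*(s - 5)*(s^2 + 7*s + 12) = s^2*(s - 5)*(s + 4)*(s + 3)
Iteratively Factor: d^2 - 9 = (d + 3)*(d - 3)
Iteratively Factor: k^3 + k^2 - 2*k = (k + 2)*(k^2 - k) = (k - 1)*(k + 2)*(k)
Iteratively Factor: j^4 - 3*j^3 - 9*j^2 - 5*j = (j - 5)*(j^3 + 2*j^2 + j) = j*(j - 5)*(j^2 + 2*j + 1) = j*(j - 5)*(j + 1)*(j + 1)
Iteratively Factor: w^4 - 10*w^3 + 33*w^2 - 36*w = (w)*(w^3 - 10*w^2 + 33*w - 36) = w*(w - 3)*(w^2 - 7*w + 12) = w*(w - 3)^2*(w - 4)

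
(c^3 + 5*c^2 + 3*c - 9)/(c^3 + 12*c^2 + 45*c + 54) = (c - 1)/(c + 6)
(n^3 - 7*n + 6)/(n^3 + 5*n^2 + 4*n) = (n^3 - 7*n + 6)/(n*(n^2 + 5*n + 4))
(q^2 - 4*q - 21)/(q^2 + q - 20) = (q^2 - 4*q - 21)/(q^2 + q - 20)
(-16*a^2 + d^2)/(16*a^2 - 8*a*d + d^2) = (-4*a - d)/(4*a - d)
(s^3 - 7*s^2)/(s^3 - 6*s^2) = (s - 7)/(s - 6)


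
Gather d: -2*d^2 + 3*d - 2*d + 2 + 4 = -2*d^2 + d + 6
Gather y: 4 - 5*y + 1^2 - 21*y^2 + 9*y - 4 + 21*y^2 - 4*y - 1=0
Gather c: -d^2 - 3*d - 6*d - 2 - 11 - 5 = -d^2 - 9*d - 18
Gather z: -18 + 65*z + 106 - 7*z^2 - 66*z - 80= -7*z^2 - z + 8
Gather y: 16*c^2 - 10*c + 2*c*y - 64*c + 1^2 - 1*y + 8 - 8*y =16*c^2 - 74*c + y*(2*c - 9) + 9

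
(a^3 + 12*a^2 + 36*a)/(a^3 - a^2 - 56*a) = (a^2 + 12*a + 36)/(a^2 - a - 56)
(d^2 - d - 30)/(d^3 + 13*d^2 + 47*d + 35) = (d - 6)/(d^2 + 8*d + 7)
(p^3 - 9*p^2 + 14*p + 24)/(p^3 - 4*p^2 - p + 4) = (p - 6)/(p - 1)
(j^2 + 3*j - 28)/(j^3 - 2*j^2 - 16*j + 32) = (j + 7)/(j^2 + 2*j - 8)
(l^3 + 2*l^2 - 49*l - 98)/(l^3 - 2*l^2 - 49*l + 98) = (l + 2)/(l - 2)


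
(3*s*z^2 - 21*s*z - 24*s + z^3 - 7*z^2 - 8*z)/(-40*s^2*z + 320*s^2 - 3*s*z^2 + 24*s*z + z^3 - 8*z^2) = (3*s*z + 3*s + z^2 + z)/(-40*s^2 - 3*s*z + z^2)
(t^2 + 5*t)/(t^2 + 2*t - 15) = t/(t - 3)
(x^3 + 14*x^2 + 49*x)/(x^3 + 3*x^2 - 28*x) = (x + 7)/(x - 4)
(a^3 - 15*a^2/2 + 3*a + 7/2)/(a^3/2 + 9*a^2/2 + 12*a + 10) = (2*a^3 - 15*a^2 + 6*a + 7)/(a^3 + 9*a^2 + 24*a + 20)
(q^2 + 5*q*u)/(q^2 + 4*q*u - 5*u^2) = q/(q - u)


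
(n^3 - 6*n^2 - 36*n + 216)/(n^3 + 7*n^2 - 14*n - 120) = (n^2 - 12*n + 36)/(n^2 + n - 20)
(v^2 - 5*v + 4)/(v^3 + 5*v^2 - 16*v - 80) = (v - 1)/(v^2 + 9*v + 20)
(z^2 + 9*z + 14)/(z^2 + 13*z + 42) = (z + 2)/(z + 6)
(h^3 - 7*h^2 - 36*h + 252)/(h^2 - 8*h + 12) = (h^2 - h - 42)/(h - 2)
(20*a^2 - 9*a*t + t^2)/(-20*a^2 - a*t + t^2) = (-4*a + t)/(4*a + t)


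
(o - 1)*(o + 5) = o^2 + 4*o - 5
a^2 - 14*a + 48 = (a - 8)*(a - 6)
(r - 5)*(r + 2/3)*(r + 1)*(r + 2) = r^4 - 4*r^3/3 - 43*r^2/3 - 56*r/3 - 20/3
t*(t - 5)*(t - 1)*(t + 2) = t^4 - 4*t^3 - 7*t^2 + 10*t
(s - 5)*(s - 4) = s^2 - 9*s + 20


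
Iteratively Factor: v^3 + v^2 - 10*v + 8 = (v - 1)*(v^2 + 2*v - 8) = (v - 1)*(v + 4)*(v - 2)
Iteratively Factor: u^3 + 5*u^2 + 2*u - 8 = (u + 2)*(u^2 + 3*u - 4) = (u - 1)*(u + 2)*(u + 4)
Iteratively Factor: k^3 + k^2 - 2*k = (k + 2)*(k^2 - k) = (k - 1)*(k + 2)*(k)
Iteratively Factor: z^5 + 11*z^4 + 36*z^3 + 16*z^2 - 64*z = (z + 4)*(z^4 + 7*z^3 + 8*z^2 - 16*z) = (z - 1)*(z + 4)*(z^3 + 8*z^2 + 16*z) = z*(z - 1)*(z + 4)*(z^2 + 8*z + 16) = z*(z - 1)*(z + 4)^2*(z + 4)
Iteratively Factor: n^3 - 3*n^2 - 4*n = (n - 4)*(n^2 + n) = n*(n - 4)*(n + 1)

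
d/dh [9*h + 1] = 9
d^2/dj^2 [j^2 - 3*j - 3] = 2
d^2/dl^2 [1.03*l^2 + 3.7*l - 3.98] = 2.06000000000000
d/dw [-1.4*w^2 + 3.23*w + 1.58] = 3.23 - 2.8*w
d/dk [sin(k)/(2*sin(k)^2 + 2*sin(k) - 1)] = (cos(2*k) - 2)*cos(k)/(2*sin(k) - cos(2*k))^2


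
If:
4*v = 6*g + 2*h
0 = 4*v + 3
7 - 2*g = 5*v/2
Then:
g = 71/16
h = -237/16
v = -3/4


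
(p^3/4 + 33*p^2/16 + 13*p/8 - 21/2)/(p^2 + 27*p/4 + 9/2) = (4*p^2 + 9*p - 28)/(4*(4*p + 3))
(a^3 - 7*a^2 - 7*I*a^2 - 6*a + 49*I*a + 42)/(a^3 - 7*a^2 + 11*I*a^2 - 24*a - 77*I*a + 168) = (a^2 - 7*I*a - 6)/(a^2 + 11*I*a - 24)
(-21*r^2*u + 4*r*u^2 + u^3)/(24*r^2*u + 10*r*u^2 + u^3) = (-21*r^2 + 4*r*u + u^2)/(24*r^2 + 10*r*u + u^2)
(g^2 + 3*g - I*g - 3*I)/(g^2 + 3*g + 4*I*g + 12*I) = (g - I)/(g + 4*I)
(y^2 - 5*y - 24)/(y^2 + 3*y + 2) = (y^2 - 5*y - 24)/(y^2 + 3*y + 2)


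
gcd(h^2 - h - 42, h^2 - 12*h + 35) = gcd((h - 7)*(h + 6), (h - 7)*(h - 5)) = h - 7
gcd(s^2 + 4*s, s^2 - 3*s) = s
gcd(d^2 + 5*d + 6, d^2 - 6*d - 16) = d + 2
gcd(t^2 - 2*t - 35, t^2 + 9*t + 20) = t + 5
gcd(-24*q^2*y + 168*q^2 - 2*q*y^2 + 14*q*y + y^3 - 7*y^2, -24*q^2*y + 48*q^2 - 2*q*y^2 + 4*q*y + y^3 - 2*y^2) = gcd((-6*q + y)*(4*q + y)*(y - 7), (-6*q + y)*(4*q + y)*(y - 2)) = -24*q^2 - 2*q*y + y^2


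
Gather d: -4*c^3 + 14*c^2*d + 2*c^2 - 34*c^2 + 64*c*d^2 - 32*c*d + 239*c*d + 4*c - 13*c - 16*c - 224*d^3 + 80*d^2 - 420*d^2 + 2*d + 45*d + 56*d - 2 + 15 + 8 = -4*c^3 - 32*c^2 - 25*c - 224*d^3 + d^2*(64*c - 340) + d*(14*c^2 + 207*c + 103) + 21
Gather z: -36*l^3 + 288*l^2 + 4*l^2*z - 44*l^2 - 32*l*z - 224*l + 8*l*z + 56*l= -36*l^3 + 244*l^2 - 168*l + z*(4*l^2 - 24*l)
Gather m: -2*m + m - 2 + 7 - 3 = 2 - m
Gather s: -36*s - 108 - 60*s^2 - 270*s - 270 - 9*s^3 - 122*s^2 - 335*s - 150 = -9*s^3 - 182*s^2 - 641*s - 528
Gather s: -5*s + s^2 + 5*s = s^2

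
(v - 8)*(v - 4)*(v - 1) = v^3 - 13*v^2 + 44*v - 32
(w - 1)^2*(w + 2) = w^3 - 3*w + 2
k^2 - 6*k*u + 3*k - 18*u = (k + 3)*(k - 6*u)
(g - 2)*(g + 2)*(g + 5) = g^3 + 5*g^2 - 4*g - 20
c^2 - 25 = (c - 5)*(c + 5)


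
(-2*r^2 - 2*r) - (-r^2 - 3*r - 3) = -r^2 + r + 3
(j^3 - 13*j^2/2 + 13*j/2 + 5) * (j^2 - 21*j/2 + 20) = j^5 - 17*j^4 + 379*j^3/4 - 773*j^2/4 + 155*j/2 + 100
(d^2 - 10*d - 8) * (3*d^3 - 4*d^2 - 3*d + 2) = 3*d^5 - 34*d^4 + 13*d^3 + 64*d^2 + 4*d - 16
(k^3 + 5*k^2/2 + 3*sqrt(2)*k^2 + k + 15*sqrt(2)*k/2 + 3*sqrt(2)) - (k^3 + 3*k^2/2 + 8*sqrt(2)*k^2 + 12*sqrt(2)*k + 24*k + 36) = -5*sqrt(2)*k^2 + k^2 - 23*k - 9*sqrt(2)*k/2 - 36 + 3*sqrt(2)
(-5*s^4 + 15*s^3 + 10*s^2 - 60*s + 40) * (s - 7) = -5*s^5 + 50*s^4 - 95*s^3 - 130*s^2 + 460*s - 280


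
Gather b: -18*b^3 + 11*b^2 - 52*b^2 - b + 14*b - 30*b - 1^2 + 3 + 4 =-18*b^3 - 41*b^2 - 17*b + 6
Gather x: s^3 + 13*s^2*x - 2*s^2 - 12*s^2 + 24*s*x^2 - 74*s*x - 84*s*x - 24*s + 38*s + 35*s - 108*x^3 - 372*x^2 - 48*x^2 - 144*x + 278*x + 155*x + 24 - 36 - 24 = s^3 - 14*s^2 + 49*s - 108*x^3 + x^2*(24*s - 420) + x*(13*s^2 - 158*s + 289) - 36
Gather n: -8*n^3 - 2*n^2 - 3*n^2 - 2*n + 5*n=-8*n^3 - 5*n^2 + 3*n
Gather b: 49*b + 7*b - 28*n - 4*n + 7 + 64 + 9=56*b - 32*n + 80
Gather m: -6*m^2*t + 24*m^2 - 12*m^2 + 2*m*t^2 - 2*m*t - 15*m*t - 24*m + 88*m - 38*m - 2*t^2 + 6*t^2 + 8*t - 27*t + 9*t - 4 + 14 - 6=m^2*(12 - 6*t) + m*(2*t^2 - 17*t + 26) + 4*t^2 - 10*t + 4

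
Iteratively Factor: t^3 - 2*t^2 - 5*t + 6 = (t - 1)*(t^2 - t - 6) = (t - 1)*(t + 2)*(t - 3)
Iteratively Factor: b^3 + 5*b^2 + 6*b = (b + 2)*(b^2 + 3*b) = (b + 2)*(b + 3)*(b)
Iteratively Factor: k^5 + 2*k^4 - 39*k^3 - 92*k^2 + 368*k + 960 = (k - 4)*(k^4 + 6*k^3 - 15*k^2 - 152*k - 240) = (k - 4)*(k + 3)*(k^3 + 3*k^2 - 24*k - 80) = (k - 4)*(k + 3)*(k + 4)*(k^2 - k - 20) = (k - 5)*(k - 4)*(k + 3)*(k + 4)*(k + 4)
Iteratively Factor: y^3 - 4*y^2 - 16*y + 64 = (y + 4)*(y^2 - 8*y + 16) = (y - 4)*(y + 4)*(y - 4)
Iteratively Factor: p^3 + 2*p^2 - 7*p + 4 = (p - 1)*(p^2 + 3*p - 4) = (p - 1)^2*(p + 4)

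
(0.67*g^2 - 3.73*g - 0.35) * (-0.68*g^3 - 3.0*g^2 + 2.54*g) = -0.4556*g^5 + 0.5264*g^4 + 13.1298*g^3 - 8.4242*g^2 - 0.889*g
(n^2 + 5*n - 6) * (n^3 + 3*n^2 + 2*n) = n^5 + 8*n^4 + 11*n^3 - 8*n^2 - 12*n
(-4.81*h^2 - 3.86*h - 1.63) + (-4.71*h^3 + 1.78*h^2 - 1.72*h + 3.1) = -4.71*h^3 - 3.03*h^2 - 5.58*h + 1.47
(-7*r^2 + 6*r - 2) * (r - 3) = -7*r^3 + 27*r^2 - 20*r + 6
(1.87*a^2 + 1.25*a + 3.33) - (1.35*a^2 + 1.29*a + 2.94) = 0.52*a^2 - 0.04*a + 0.39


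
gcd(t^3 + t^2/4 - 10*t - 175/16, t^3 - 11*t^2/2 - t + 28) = t - 7/2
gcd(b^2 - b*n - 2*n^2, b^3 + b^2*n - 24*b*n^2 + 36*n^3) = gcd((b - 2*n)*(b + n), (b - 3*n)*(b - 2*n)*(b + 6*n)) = b - 2*n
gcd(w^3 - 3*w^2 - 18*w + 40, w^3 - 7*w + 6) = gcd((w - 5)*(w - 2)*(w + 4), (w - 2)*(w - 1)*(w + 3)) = w - 2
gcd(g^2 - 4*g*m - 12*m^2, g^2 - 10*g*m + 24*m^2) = g - 6*m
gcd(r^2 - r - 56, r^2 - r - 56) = r^2 - r - 56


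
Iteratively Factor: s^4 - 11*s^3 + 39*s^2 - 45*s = (s - 3)*(s^3 - 8*s^2 + 15*s) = (s - 3)^2*(s^2 - 5*s) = s*(s - 3)^2*(s - 5)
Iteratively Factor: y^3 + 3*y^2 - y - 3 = (y + 1)*(y^2 + 2*y - 3) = (y + 1)*(y + 3)*(y - 1)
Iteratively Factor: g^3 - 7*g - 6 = (g + 2)*(g^2 - 2*g - 3) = (g + 1)*(g + 2)*(g - 3)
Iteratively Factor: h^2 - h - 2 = (h + 1)*(h - 2)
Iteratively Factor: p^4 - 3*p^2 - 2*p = (p + 1)*(p^3 - p^2 - 2*p) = p*(p + 1)*(p^2 - p - 2) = p*(p - 2)*(p + 1)*(p + 1)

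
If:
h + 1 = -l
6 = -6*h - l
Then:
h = -1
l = 0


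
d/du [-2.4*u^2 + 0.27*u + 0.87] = 0.27 - 4.8*u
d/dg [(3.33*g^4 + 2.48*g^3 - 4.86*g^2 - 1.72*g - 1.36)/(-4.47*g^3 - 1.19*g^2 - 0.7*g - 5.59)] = (-14.8851*g^6 - 7.9254*g^5 - 31.6684*g^4 - 93.3076*g^3 - 58.472*g^2 + 51.098*g + 8.6628)/(19.9809*g^6 + 10.6386*g^5 + 7.6741*g^4 + 51.6406*g^3 + 13.7942*g^2 + 7.826*g + 31.2481)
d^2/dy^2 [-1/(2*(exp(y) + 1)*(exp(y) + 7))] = 2*(-exp(3*y) - 6*exp(2*y) - 9*exp(y) + 14)*exp(y)/(exp(6*y) + 24*exp(5*y) + 213*exp(4*y) + 848*exp(3*y) + 1491*exp(2*y) + 1176*exp(y) + 343)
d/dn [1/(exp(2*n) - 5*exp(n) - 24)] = (5 - 2*exp(n))*exp(n)/(-exp(2*n) + 5*exp(n) + 24)^2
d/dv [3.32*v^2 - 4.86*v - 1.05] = 6.64*v - 4.86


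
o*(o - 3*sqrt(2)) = o^2 - 3*sqrt(2)*o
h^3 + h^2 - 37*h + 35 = (h - 5)*(h - 1)*(h + 7)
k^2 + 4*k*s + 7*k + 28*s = (k + 7)*(k + 4*s)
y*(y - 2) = y^2 - 2*y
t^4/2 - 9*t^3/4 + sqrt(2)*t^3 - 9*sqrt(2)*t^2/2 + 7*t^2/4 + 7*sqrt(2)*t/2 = t*(t/2 + sqrt(2))*(t - 7/2)*(t - 1)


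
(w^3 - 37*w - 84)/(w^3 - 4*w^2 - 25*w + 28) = (w + 3)/(w - 1)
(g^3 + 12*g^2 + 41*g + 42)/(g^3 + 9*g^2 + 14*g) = (g + 3)/g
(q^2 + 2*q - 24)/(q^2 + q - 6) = (q^2 + 2*q - 24)/(q^2 + q - 6)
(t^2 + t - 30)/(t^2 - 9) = (t^2 + t - 30)/(t^2 - 9)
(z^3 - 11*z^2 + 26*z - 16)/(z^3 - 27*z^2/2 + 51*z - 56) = 2*(z - 1)/(2*z - 7)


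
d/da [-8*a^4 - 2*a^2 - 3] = -32*a^3 - 4*a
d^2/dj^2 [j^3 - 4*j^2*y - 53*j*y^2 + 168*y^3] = 6*j - 8*y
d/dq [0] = 0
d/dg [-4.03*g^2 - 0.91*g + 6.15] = -8.06*g - 0.91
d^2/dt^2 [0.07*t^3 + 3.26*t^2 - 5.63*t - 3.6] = 0.42*t + 6.52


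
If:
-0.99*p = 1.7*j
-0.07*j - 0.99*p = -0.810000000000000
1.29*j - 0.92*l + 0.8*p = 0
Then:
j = -0.50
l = 0.05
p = 0.85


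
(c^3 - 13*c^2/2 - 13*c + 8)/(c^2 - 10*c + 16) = (c^2 + 3*c/2 - 1)/(c - 2)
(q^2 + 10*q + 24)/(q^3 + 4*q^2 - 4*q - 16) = (q + 6)/(q^2 - 4)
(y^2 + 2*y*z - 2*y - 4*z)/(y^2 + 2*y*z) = (y - 2)/y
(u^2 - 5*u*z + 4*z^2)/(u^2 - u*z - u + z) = (u - 4*z)/(u - 1)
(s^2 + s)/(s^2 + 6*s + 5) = s/(s + 5)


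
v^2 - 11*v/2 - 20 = (v - 8)*(v + 5/2)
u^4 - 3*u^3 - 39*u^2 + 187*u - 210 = (u - 5)*(u - 3)*(u - 2)*(u + 7)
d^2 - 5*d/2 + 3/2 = (d - 3/2)*(d - 1)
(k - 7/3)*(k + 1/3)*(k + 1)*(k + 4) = k^4 + 3*k^3 - 61*k^2/9 - 107*k/9 - 28/9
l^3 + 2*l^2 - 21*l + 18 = (l - 3)*(l - 1)*(l + 6)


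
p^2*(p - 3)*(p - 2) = p^4 - 5*p^3 + 6*p^2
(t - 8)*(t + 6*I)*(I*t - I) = I*t^3 - 6*t^2 - 9*I*t^2 + 54*t + 8*I*t - 48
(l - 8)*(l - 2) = l^2 - 10*l + 16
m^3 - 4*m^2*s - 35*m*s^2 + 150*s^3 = (m - 5*s)^2*(m + 6*s)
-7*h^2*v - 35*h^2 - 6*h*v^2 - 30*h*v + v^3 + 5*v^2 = (-7*h + v)*(h + v)*(v + 5)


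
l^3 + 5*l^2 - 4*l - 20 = (l - 2)*(l + 2)*(l + 5)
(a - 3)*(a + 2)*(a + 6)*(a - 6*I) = a^4 + 5*a^3 - 6*I*a^3 - 12*a^2 - 30*I*a^2 - 36*a + 72*I*a + 216*I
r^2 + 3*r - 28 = (r - 4)*(r + 7)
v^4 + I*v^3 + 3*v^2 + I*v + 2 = (v - I)^2*(v + I)*(v + 2*I)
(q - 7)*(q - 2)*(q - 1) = q^3 - 10*q^2 + 23*q - 14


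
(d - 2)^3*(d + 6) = d^4 - 24*d^2 + 64*d - 48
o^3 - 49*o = o*(o - 7)*(o + 7)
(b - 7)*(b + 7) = b^2 - 49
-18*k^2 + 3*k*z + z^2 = (-3*k + z)*(6*k + z)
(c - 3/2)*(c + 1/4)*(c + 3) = c^3 + 7*c^2/4 - 33*c/8 - 9/8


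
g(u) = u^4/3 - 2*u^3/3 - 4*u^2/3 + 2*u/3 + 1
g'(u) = 4*u^3/3 - 2*u^2 - 8*u/3 + 2/3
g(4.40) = 46.27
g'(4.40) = 63.79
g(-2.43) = 12.70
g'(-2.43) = -23.80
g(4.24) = 36.77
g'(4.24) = 55.04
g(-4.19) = 126.58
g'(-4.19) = -121.35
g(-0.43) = 0.53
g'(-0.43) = 1.34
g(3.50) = 8.44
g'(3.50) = 24.00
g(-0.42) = 0.54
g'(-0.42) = 1.34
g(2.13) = -3.21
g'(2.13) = -1.20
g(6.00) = 245.00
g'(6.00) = 200.67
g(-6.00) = 525.00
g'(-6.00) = -343.33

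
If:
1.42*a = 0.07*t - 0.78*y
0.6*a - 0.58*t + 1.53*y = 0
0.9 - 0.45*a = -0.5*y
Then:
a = 0.57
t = -2.81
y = -1.29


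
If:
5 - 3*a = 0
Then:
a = 5/3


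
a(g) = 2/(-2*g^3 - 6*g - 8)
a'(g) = 2*(6*g^2 + 6)/(-2*g^3 - 6*g - 8)^2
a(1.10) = -0.12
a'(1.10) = 0.09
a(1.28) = -0.10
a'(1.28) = 0.08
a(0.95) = -0.13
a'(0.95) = 0.10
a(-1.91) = 0.11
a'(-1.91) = 0.18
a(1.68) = -0.07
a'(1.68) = 0.06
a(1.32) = -0.10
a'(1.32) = 0.08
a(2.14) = -0.05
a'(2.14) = 0.04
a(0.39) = -0.19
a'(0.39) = 0.13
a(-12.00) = 0.00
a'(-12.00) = 0.00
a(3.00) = -0.02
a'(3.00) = 0.02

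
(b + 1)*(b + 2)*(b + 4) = b^3 + 7*b^2 + 14*b + 8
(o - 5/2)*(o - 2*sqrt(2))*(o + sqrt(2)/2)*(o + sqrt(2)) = o^4 - 5*o^3/2 - sqrt(2)*o^3/2 - 5*o^2 + 5*sqrt(2)*o^2/4 - 2*sqrt(2)*o + 25*o/2 + 5*sqrt(2)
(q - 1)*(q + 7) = q^2 + 6*q - 7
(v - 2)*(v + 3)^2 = v^3 + 4*v^2 - 3*v - 18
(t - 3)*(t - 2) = t^2 - 5*t + 6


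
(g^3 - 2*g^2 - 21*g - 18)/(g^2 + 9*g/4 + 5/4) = 4*(g^2 - 3*g - 18)/(4*g + 5)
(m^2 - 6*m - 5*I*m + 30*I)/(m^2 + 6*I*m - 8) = (m^2 - 6*m - 5*I*m + 30*I)/(m^2 + 6*I*m - 8)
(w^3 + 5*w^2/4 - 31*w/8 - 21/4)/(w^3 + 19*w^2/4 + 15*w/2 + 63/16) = 2*(w - 2)/(2*w + 3)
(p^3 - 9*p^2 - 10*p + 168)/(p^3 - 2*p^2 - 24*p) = (p - 7)/p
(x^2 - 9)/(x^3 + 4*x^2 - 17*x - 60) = (x - 3)/(x^2 + x - 20)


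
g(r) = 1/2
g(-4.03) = 0.50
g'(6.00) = 0.00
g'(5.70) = 0.00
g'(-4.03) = 0.00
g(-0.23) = 0.50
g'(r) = 0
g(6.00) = 0.50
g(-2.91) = 0.50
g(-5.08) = 0.50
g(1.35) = 0.50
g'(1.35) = 0.00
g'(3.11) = 0.00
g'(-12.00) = 0.00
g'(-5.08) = 0.00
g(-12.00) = 0.50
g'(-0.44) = 0.00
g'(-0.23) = 0.00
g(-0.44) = 0.50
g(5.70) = 0.50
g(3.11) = 0.50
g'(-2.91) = 0.00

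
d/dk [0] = 0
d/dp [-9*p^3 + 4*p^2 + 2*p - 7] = -27*p^2 + 8*p + 2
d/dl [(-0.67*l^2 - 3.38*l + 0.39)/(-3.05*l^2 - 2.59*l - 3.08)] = (-8.5737*l^2 + 6.5062*l + 11.4205)/(9.3025*l^4 + 15.799*l^3 + 25.4961*l^2 + 15.9544*l + 9.4864)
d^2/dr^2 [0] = 0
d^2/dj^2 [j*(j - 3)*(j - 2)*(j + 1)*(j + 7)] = 20*j^3 + 36*j^2 - 162*j + 26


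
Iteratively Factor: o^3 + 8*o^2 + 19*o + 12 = (o + 4)*(o^2 + 4*o + 3) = (o + 3)*(o + 4)*(o + 1)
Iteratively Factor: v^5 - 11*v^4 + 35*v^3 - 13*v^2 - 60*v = (v - 5)*(v^4 - 6*v^3 + 5*v^2 + 12*v) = (v - 5)*(v - 4)*(v^3 - 2*v^2 - 3*v) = (v - 5)*(v - 4)*(v - 3)*(v^2 + v) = (v - 5)*(v - 4)*(v - 3)*(v + 1)*(v)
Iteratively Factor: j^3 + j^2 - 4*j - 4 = (j + 2)*(j^2 - j - 2) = (j - 2)*(j + 2)*(j + 1)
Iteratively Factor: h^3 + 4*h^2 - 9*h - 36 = (h + 4)*(h^2 - 9) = (h + 3)*(h + 4)*(h - 3)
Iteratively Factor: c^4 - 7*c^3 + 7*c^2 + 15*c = (c)*(c^3 - 7*c^2 + 7*c + 15) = c*(c + 1)*(c^2 - 8*c + 15) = c*(c - 3)*(c + 1)*(c - 5)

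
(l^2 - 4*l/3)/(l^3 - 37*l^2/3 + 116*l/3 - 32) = l/(l^2 - 11*l + 24)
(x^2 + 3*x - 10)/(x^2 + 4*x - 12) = (x + 5)/(x + 6)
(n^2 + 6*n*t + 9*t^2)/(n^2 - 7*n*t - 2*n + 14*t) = (n^2 + 6*n*t + 9*t^2)/(n^2 - 7*n*t - 2*n + 14*t)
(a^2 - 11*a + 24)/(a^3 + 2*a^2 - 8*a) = (a^2 - 11*a + 24)/(a*(a^2 + 2*a - 8))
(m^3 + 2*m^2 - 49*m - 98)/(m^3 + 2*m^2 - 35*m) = (m^2 - 5*m - 14)/(m*(m - 5))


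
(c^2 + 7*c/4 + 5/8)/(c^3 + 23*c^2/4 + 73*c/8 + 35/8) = (2*c + 1)/(2*c^2 + 9*c + 7)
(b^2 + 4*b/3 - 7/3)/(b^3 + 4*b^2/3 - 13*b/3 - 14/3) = (b - 1)/(b^2 - b - 2)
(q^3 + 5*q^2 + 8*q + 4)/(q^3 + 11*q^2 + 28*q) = (q^3 + 5*q^2 + 8*q + 4)/(q*(q^2 + 11*q + 28))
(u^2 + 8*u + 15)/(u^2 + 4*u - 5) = (u + 3)/(u - 1)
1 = 1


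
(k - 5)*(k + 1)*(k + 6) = k^3 + 2*k^2 - 29*k - 30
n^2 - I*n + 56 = (n - 8*I)*(n + 7*I)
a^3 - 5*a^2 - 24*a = a*(a - 8)*(a + 3)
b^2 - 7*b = b*(b - 7)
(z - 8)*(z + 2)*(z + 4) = z^3 - 2*z^2 - 40*z - 64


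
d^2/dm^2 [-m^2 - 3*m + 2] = -2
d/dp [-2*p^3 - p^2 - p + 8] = -6*p^2 - 2*p - 1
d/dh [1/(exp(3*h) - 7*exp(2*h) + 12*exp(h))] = (-3*exp(2*h) + 14*exp(h) - 12)*exp(-h)/(exp(2*h) - 7*exp(h) + 12)^2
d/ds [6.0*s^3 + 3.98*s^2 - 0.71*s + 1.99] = 18.0*s^2 + 7.96*s - 0.71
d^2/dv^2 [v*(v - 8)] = 2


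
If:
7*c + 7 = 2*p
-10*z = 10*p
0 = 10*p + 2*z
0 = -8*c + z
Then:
No Solution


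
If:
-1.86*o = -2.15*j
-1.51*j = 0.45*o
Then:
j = 0.00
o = 0.00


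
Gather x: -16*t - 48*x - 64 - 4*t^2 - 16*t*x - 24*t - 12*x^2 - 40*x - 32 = -4*t^2 - 40*t - 12*x^2 + x*(-16*t - 88) - 96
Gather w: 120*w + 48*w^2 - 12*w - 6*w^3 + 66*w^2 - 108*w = -6*w^3 + 114*w^2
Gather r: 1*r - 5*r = -4*r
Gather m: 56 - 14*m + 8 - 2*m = 64 - 16*m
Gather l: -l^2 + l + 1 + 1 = -l^2 + l + 2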